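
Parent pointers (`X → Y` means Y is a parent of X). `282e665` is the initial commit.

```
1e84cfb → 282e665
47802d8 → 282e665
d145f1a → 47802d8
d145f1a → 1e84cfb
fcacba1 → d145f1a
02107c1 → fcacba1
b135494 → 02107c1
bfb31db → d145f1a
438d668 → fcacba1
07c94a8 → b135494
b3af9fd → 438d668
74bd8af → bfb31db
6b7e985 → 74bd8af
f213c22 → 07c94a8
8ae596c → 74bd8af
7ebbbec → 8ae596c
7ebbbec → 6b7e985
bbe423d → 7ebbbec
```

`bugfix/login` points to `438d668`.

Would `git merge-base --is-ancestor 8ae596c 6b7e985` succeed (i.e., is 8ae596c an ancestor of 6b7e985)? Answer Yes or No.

No

Ancestors of 6b7e985: {1e84cfb, 282e665, 47802d8, 6b7e985, 74bd8af, bfb31db, d145f1a}.
8ae596c is not in that set, so it is not an ancestor of 6b7e985.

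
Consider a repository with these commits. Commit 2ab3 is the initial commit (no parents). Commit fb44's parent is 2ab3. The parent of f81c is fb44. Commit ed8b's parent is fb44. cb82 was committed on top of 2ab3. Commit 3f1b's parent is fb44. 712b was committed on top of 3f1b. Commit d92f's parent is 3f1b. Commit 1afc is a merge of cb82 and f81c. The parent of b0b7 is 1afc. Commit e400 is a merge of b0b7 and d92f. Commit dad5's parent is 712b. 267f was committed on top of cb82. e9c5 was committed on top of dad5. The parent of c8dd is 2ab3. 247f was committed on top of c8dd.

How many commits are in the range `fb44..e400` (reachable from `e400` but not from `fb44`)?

Reachable from e400: {1afc, 2ab3, 3f1b, b0b7, cb82, d92f, e400, f81c, fb44}.
Reachable from fb44: {2ab3, fb44}.
In e400's history but not fb44's: {1afc, 3f1b, b0b7, cb82, d92f, e400, f81c} — 7 commits.

7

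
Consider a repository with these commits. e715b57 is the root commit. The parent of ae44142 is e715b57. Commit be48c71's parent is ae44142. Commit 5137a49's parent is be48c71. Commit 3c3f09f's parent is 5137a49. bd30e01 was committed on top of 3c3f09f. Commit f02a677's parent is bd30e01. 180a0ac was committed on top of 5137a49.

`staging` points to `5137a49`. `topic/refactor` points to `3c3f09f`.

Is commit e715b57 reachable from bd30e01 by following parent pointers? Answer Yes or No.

Yes

Ancestors of bd30e01 (commits reachable by following parents): {3c3f09f, 5137a49, ae44142, bd30e01, be48c71, e715b57}.
e715b57 is in that set, so it is an ancestor of bd30e01.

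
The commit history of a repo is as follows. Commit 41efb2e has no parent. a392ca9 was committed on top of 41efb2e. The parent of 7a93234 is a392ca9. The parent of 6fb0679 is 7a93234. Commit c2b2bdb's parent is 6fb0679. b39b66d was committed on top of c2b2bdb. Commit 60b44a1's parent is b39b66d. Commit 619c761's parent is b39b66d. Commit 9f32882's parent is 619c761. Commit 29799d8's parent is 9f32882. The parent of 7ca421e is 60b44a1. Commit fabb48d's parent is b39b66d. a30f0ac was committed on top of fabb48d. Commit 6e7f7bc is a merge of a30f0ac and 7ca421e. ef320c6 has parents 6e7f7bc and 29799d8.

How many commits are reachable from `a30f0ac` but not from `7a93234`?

5

Reachable from a30f0ac: {41efb2e, 6fb0679, 7a93234, a30f0ac, a392ca9, b39b66d, c2b2bdb, fabb48d}.
Reachable from 7a93234: {41efb2e, 7a93234, a392ca9}.
In a30f0ac's history but not 7a93234's: {6fb0679, a30f0ac, b39b66d, c2b2bdb, fabb48d} — 5 commits.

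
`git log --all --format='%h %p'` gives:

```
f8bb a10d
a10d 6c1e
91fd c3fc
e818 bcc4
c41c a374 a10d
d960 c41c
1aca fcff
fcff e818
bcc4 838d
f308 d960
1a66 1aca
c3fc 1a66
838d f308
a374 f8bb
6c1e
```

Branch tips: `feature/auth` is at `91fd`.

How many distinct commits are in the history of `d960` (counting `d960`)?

Walking parent pointers from d960: reachable set = {6c1e, a10d, a374, c41c, d960, f8bb}.
That is 6 commits.

6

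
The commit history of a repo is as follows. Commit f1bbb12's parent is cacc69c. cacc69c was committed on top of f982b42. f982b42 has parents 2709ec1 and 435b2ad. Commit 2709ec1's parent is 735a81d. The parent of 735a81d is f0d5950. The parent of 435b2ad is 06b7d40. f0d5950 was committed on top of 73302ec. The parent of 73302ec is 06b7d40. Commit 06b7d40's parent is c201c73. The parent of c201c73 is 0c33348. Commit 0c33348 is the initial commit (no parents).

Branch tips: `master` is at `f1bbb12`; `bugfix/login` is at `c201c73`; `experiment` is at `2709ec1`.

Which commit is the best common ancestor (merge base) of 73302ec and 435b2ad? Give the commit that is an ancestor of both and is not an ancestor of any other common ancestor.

Ancestors of 73302ec: {06b7d40, 0c33348, 73302ec, c201c73}.
Ancestors of 435b2ad: {06b7d40, 0c33348, 435b2ad, c201c73}.
Common ancestors: {06b7d40, 0c33348, c201c73}.
Among these, 06b7d40 is not an ancestor of any other common ancestor — it is the merge base.

06b7d40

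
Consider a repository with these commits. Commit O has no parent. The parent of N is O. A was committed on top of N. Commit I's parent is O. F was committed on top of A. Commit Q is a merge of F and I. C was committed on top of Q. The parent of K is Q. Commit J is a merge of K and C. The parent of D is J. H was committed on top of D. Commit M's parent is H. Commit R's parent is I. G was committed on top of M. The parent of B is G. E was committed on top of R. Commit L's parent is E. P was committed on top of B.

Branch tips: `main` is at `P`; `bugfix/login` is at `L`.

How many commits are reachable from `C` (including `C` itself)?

Walking parent pointers from C: reachable set = {A, C, F, I, N, O, Q}.
That is 7 commits.

7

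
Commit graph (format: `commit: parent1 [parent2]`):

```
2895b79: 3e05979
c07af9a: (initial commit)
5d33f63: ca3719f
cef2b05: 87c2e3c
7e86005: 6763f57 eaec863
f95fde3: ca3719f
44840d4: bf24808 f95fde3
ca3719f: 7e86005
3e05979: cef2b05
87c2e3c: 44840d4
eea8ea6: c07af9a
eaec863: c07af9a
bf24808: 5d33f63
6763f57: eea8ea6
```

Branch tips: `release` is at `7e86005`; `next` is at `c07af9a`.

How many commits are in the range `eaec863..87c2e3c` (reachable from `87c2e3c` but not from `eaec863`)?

Reachable from 87c2e3c: {44840d4, 5d33f63, 6763f57, 7e86005, 87c2e3c, bf24808, c07af9a, ca3719f, eaec863, eea8ea6, f95fde3}.
Reachable from eaec863: {c07af9a, eaec863}.
In 87c2e3c's history but not eaec863's: {44840d4, 5d33f63, 6763f57, 7e86005, 87c2e3c, bf24808, ca3719f, eea8ea6, f95fde3} — 9 commits.

9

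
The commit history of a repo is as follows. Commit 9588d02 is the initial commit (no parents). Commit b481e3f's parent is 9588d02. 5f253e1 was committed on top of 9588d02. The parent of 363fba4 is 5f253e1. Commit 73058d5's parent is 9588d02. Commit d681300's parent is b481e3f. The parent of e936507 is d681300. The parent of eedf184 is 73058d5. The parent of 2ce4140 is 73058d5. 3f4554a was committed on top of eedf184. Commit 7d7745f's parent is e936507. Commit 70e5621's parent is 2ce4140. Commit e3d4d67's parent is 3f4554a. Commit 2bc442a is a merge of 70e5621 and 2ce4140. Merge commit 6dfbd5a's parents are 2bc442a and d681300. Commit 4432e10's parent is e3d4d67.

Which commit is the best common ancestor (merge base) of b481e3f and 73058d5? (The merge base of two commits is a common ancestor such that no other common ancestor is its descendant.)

Ancestors of b481e3f: {9588d02, b481e3f}.
Ancestors of 73058d5: {73058d5, 9588d02}.
Common ancestors: {9588d02}.
The only common ancestor is 9588d02, so it is the merge base.

9588d02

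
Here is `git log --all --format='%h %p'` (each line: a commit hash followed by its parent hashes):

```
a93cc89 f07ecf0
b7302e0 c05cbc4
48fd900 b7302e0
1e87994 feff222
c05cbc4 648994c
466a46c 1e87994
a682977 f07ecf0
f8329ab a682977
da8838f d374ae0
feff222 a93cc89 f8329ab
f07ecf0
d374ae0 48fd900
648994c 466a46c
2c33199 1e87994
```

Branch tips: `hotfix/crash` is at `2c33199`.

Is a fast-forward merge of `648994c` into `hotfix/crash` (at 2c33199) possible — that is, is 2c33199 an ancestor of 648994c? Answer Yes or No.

A fast-forward from 2c33199 to 648994c is possible iff 2c33199 is an ancestor of 648994c.
Ancestors of 648994c: {1e87994, 466a46c, 648994c, a682977, a93cc89, f07ecf0, f8329ab, feff222}.
2c33199 is not among them, so fast-forward is not possible.

No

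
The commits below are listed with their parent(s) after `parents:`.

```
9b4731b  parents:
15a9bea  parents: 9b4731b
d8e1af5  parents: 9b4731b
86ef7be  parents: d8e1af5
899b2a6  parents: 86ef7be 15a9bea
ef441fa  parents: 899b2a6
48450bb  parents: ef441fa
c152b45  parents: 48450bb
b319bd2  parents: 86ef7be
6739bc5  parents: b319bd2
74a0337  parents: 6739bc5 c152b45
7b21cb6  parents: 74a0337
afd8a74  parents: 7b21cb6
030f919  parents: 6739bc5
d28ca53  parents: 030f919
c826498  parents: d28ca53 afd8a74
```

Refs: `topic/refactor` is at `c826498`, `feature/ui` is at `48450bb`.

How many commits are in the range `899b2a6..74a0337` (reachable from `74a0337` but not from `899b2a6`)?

6

Reachable from 74a0337: {15a9bea, 48450bb, 6739bc5, 74a0337, 86ef7be, 899b2a6, 9b4731b, b319bd2, c152b45, d8e1af5, ef441fa}.
Reachable from 899b2a6: {15a9bea, 86ef7be, 899b2a6, 9b4731b, d8e1af5}.
In 74a0337's history but not 899b2a6's: {48450bb, 6739bc5, 74a0337, b319bd2, c152b45, ef441fa} — 6 commits.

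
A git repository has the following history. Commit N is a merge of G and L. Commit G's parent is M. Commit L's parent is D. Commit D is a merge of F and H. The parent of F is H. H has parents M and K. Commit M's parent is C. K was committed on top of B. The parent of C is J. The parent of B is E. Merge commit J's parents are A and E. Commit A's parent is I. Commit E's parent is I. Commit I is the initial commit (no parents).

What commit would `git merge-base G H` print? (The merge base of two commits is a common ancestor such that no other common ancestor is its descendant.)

Ancestors of G: {A, C, E, G, I, J, M}.
Ancestors of H: {A, B, C, E, H, I, J, K, M}.
Common ancestors: {A, C, E, I, J, M}.
Among these, M is not an ancestor of any other common ancestor — it is the merge base.

M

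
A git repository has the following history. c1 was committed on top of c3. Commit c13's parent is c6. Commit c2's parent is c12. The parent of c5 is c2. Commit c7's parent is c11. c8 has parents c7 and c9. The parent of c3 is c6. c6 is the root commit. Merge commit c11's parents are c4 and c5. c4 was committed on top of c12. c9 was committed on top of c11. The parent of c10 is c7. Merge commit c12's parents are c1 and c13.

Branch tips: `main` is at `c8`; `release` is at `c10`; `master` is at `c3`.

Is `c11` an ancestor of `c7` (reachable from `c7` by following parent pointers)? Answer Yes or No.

Ancestors of c7 (commits reachable by following parents): {c1, c11, c12, c13, c2, c3, c4, c5, c6, c7}.
c11 is in that set, so it is an ancestor of c7.

Yes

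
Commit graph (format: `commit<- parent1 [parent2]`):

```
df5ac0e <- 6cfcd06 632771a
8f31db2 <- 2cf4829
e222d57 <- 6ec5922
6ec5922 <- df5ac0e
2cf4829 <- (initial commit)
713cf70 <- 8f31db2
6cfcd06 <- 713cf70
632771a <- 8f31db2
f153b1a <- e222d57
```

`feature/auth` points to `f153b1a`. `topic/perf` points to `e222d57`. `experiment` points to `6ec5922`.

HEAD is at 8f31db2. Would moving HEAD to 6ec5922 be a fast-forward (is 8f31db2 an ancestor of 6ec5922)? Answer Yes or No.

A fast-forward from 8f31db2 to 6ec5922 is possible iff 8f31db2 is an ancestor of 6ec5922.
Ancestors of 6ec5922: {2cf4829, 632771a, 6cfcd06, 6ec5922, 713cf70, 8f31db2, df5ac0e}.
8f31db2 is among them, so fast-forward is possible.

Yes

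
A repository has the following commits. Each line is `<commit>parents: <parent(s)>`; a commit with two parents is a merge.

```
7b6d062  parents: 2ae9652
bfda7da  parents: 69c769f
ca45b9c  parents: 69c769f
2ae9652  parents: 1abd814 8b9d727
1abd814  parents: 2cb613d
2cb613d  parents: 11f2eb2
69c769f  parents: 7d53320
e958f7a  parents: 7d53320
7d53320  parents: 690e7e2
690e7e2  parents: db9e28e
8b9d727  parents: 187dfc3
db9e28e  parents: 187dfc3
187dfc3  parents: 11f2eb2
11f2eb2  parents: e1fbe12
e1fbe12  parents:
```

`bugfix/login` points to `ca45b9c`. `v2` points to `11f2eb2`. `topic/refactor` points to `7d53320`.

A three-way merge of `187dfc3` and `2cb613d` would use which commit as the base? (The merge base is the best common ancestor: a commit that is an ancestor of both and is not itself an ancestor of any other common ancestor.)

Ancestors of 187dfc3: {11f2eb2, 187dfc3, e1fbe12}.
Ancestors of 2cb613d: {11f2eb2, 2cb613d, e1fbe12}.
Common ancestors: {11f2eb2, e1fbe12}.
Among these, 11f2eb2 is not an ancestor of any other common ancestor — it is the merge base.

11f2eb2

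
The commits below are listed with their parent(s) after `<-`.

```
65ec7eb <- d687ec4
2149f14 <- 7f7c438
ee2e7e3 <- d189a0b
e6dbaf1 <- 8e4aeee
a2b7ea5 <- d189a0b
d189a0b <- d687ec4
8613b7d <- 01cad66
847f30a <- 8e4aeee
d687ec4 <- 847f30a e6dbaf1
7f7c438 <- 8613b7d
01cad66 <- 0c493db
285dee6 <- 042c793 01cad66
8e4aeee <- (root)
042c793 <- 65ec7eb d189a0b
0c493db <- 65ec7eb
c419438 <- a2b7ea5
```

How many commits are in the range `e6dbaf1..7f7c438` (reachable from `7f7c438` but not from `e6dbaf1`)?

7

Reachable from 7f7c438: {01cad66, 0c493db, 65ec7eb, 7f7c438, 847f30a, 8613b7d, 8e4aeee, d687ec4, e6dbaf1}.
Reachable from e6dbaf1: {8e4aeee, e6dbaf1}.
In 7f7c438's history but not e6dbaf1's: {01cad66, 0c493db, 65ec7eb, 7f7c438, 847f30a, 8613b7d, d687ec4} — 7 commits.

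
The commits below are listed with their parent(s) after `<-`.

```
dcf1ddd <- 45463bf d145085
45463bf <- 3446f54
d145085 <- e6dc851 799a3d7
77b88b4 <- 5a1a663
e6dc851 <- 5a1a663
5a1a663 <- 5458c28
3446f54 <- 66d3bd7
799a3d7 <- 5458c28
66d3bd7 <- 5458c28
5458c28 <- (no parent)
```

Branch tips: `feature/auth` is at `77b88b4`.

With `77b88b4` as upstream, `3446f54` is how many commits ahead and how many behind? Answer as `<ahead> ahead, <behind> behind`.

2 ahead, 2 behind

Reachable from 3446f54: {3446f54, 5458c28, 66d3bd7}.
Reachable from 77b88b4: {5458c28, 5a1a663, 77b88b4}.
Only in 3446f54's history (ahead): {3446f54, 66d3bd7} — 2.
Only in 77b88b4's history (behind): {5a1a663, 77b88b4} — 2.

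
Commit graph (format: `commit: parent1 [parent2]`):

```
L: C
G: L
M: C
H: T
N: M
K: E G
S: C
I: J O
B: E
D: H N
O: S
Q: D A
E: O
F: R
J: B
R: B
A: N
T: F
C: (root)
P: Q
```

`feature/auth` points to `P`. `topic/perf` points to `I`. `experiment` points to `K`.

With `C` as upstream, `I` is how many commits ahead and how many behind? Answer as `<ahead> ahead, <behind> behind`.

6 ahead, 0 behind

Reachable from I: {B, C, E, I, J, O, S}.
Reachable from C: {C}.
Only in I's history (ahead): {B, E, I, J, O, S} — 6.
Only in C's history (behind): {} — 0.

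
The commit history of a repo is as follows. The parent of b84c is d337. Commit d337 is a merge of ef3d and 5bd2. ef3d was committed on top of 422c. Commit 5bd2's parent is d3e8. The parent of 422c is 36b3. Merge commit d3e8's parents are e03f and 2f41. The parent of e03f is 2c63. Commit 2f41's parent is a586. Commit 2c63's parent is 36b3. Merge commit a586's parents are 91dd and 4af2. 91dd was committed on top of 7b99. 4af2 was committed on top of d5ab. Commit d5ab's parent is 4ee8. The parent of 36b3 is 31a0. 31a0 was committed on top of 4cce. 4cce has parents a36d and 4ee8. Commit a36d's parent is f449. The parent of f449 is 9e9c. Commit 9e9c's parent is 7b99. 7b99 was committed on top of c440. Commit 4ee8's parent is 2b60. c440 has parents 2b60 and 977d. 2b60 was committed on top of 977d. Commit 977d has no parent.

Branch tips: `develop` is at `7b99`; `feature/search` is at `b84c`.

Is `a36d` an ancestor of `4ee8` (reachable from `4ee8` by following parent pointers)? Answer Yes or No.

Ancestors of 4ee8: {2b60, 4ee8, 977d}.
a36d is not in that set, so it is not an ancestor of 4ee8.

No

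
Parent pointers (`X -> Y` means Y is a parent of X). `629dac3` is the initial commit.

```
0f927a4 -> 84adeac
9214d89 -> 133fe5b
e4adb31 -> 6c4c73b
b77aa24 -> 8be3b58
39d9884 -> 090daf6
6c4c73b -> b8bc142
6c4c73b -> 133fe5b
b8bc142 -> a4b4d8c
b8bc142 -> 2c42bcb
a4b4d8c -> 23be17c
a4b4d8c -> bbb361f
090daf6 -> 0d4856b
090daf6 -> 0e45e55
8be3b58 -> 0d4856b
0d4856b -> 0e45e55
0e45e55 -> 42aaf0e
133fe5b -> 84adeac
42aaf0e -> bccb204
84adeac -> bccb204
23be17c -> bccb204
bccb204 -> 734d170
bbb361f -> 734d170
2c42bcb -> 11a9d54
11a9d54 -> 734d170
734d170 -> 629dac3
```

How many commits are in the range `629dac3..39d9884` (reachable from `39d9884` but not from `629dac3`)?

Reachable from 39d9884: {090daf6, 0d4856b, 0e45e55, 39d9884, 42aaf0e, 629dac3, 734d170, bccb204}.
Reachable from 629dac3: {629dac3}.
In 39d9884's history but not 629dac3's: {090daf6, 0d4856b, 0e45e55, 39d9884, 42aaf0e, 734d170, bccb204} — 7 commits.

7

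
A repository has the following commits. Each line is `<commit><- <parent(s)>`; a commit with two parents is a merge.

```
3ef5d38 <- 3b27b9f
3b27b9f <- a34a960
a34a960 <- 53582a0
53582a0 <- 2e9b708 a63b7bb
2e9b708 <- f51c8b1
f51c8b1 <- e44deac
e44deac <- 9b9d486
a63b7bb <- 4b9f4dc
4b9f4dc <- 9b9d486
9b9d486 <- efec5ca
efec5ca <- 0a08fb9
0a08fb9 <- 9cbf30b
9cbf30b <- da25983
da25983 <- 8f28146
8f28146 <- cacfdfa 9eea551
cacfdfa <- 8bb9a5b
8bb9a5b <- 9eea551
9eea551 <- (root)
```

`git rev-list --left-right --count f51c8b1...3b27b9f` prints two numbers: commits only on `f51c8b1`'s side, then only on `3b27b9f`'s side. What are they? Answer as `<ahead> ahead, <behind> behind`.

0 ahead, 6 behind

Reachable from f51c8b1: {0a08fb9, 8bb9a5b, 8f28146, 9b9d486, 9cbf30b, 9eea551, cacfdfa, da25983, e44deac, efec5ca, f51c8b1}.
Reachable from 3b27b9f: {0a08fb9, 2e9b708, 3b27b9f, 4b9f4dc, 53582a0, 8bb9a5b, 8f28146, 9b9d486, 9cbf30b, 9eea551, a34a960, a63b7bb, cacfdfa, da25983, e44deac, efec5ca, f51c8b1}.
Only in f51c8b1's history (ahead): {} — 0.
Only in 3b27b9f's history (behind): {2e9b708, 3b27b9f, 4b9f4dc, 53582a0, a34a960, a63b7bb} — 6.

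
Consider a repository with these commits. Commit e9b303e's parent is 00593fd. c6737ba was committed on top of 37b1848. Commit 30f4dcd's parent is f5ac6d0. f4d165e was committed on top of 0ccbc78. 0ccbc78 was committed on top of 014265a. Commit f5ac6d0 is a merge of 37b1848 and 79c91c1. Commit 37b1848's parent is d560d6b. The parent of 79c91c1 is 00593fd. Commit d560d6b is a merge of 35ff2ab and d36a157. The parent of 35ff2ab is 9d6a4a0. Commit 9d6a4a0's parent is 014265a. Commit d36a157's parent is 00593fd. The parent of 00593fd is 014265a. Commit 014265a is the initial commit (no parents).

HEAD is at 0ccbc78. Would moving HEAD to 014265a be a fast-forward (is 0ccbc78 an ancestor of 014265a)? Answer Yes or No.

A fast-forward from 0ccbc78 to 014265a is possible iff 0ccbc78 is an ancestor of 014265a.
Ancestors of 014265a: {014265a}.
0ccbc78 is not among them, so fast-forward is not possible.

No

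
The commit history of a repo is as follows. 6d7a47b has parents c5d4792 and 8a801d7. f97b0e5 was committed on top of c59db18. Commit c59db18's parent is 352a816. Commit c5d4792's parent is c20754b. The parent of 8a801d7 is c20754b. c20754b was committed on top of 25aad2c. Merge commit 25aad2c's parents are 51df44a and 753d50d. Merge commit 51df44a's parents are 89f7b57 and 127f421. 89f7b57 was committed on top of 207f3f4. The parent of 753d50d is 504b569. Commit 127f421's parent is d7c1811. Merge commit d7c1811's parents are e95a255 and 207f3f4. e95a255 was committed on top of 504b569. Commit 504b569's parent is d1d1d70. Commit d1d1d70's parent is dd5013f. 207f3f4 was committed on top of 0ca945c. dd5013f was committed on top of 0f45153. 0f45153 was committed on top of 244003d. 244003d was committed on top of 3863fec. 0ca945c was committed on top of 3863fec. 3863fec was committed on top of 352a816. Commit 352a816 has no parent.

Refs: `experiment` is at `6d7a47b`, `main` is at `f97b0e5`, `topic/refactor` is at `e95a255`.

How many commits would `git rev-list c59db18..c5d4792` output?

Reachable from c5d4792: {0ca945c, 0f45153, 127f421, 207f3f4, 244003d, 25aad2c, 352a816, 3863fec, 504b569, 51df44a, 753d50d, 89f7b57, c20754b, c5d4792, d1d1d70, d7c1811, dd5013f, e95a255}.
Reachable from c59db18: {352a816, c59db18}.
In c5d4792's history but not c59db18's: {0ca945c, 0f45153, 127f421, 207f3f4, 244003d, 25aad2c, 3863fec, 504b569, 51df44a, 753d50d, 89f7b57, c20754b, c5d4792, d1d1d70, d7c1811, dd5013f, e95a255} — 17 commits.

17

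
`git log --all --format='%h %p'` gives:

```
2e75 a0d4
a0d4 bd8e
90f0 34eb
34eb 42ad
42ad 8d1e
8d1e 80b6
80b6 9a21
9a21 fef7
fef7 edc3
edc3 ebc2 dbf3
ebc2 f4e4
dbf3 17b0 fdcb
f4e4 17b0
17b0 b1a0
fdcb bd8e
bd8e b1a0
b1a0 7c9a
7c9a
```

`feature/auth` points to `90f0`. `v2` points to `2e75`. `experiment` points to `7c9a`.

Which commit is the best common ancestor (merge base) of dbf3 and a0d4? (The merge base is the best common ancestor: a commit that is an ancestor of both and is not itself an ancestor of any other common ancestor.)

Ancestors of dbf3: {17b0, 7c9a, b1a0, bd8e, dbf3, fdcb}.
Ancestors of a0d4: {7c9a, a0d4, b1a0, bd8e}.
Common ancestors: {7c9a, b1a0, bd8e}.
Among these, bd8e is not an ancestor of any other common ancestor — it is the merge base.

bd8e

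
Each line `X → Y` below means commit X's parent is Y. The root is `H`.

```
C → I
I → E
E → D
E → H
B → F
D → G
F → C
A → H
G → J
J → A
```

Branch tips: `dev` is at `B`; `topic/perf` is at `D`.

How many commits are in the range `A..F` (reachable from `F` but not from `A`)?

Reachable from F: {A, C, D, E, F, G, H, I, J}.
Reachable from A: {A, H}.
In F's history but not A's: {C, D, E, F, G, I, J} — 7 commits.

7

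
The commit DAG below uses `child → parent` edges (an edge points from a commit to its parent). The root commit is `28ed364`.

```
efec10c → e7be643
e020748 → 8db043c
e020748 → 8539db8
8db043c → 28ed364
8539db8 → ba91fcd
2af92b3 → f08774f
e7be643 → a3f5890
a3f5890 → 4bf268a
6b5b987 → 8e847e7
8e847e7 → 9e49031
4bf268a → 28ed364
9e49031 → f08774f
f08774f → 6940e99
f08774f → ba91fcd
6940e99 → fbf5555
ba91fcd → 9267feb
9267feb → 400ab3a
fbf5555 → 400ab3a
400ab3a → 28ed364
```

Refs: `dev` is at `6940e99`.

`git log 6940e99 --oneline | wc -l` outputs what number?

Walking parent pointers from 6940e99: reachable set = {28ed364, 400ab3a, 6940e99, fbf5555}.
That is 4 commits.

4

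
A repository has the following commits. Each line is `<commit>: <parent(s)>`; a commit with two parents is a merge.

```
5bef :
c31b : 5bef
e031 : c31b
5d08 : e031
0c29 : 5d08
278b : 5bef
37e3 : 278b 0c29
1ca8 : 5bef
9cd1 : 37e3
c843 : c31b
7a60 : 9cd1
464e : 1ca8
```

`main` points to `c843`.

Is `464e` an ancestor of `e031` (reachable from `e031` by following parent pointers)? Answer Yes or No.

Ancestors of e031: {5bef, c31b, e031}.
464e is not in that set, so it is not an ancestor of e031.

No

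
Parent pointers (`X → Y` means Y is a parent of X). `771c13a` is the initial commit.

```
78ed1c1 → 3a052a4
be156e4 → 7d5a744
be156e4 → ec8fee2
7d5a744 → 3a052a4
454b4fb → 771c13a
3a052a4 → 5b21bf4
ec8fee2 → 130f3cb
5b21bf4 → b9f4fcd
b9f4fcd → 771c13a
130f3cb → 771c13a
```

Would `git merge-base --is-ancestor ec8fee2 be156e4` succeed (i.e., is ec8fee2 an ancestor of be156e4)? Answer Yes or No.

Ancestors of be156e4 (commits reachable by following parents): {130f3cb, 3a052a4, 5b21bf4, 771c13a, 7d5a744, b9f4fcd, be156e4, ec8fee2}.
ec8fee2 is in that set, so it is an ancestor of be156e4.

Yes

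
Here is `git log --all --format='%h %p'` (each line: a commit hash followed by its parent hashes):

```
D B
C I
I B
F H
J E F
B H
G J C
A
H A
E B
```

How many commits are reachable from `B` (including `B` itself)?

Walking parent pointers from B: reachable set = {A, B, H}.
That is 3 commits.

3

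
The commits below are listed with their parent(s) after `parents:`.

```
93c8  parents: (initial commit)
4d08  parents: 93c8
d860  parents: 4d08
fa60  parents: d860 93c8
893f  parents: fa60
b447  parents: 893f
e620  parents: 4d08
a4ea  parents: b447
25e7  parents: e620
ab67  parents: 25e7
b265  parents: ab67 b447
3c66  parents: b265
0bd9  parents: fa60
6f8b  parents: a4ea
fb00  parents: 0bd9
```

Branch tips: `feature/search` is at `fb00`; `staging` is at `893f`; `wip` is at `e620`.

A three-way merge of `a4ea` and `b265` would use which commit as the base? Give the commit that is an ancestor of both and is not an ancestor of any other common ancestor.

b447

Ancestors of a4ea: {4d08, 893f, 93c8, a4ea, b447, d860, fa60}.
Ancestors of b265: {25e7, 4d08, 893f, 93c8, ab67, b265, b447, d860, e620, fa60}.
Common ancestors: {4d08, 893f, 93c8, b447, d860, fa60}.
Among these, b447 is not an ancestor of any other common ancestor — it is the merge base.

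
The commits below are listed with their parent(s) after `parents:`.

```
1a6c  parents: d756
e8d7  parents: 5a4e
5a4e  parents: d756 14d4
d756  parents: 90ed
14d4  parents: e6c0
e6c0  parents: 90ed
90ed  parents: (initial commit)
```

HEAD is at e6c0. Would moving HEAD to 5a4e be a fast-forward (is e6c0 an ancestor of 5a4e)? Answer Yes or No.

Yes

A fast-forward from e6c0 to 5a4e is possible iff e6c0 is an ancestor of 5a4e.
Ancestors of 5a4e: {14d4, 5a4e, 90ed, d756, e6c0}.
e6c0 is among them, so fast-forward is possible.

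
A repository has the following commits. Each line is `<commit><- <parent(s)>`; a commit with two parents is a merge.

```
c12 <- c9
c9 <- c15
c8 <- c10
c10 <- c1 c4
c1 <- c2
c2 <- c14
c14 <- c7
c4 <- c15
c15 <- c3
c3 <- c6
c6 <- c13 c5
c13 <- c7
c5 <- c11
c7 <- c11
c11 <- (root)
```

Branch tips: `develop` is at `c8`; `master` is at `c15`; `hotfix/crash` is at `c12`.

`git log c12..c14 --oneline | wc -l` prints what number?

1

Reachable from c14: {c11, c14, c7}.
Reachable from c12: {c11, c12, c13, c15, c3, c5, c6, c7, c9}.
In c14's history but not c12's: {c14} — 1 commit.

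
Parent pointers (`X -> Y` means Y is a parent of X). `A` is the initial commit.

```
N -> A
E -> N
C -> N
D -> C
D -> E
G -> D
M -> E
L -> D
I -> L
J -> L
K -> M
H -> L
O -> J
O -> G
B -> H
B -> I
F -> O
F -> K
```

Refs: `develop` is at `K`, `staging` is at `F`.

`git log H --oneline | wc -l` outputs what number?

Walking parent pointers from H: reachable set = {A, C, D, E, H, L, N}.
That is 7 commits.

7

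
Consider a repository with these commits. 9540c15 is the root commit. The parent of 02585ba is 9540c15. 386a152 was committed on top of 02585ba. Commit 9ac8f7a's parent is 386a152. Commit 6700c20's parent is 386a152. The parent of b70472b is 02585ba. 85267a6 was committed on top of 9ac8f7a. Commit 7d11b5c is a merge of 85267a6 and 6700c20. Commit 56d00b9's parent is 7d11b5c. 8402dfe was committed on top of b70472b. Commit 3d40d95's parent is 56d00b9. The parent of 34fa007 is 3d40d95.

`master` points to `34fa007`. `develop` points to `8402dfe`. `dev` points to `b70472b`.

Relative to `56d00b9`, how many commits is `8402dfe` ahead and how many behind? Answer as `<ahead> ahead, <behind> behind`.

2 ahead, 6 behind

Reachable from 8402dfe: {02585ba, 8402dfe, 9540c15, b70472b}.
Reachable from 56d00b9: {02585ba, 386a152, 56d00b9, 6700c20, 7d11b5c, 85267a6, 9540c15, 9ac8f7a}.
Only in 8402dfe's history (ahead): {8402dfe, b70472b} — 2.
Only in 56d00b9's history (behind): {386a152, 56d00b9, 6700c20, 7d11b5c, 85267a6, 9ac8f7a} — 6.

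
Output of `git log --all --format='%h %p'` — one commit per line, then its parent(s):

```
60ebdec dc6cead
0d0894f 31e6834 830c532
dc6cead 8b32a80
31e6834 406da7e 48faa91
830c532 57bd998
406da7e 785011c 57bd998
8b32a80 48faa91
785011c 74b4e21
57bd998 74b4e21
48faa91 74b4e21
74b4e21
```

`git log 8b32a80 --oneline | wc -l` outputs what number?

3

Walking parent pointers from 8b32a80: reachable set = {48faa91, 74b4e21, 8b32a80}.
That is 3 commits.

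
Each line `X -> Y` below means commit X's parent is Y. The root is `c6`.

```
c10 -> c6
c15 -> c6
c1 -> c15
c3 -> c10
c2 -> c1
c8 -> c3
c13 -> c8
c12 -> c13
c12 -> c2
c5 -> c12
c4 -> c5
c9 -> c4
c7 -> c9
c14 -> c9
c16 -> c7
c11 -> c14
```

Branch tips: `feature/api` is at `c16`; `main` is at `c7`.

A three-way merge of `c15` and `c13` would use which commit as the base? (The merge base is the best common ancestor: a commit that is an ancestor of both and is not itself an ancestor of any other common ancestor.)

c6

Ancestors of c15: {c15, c6}.
Ancestors of c13: {c10, c13, c3, c6, c8}.
Common ancestors: {c6}.
The only common ancestor is c6, so it is the merge base.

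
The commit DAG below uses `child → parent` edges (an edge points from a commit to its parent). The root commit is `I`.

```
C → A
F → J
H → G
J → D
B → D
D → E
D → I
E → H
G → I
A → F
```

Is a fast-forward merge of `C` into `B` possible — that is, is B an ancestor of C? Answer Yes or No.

A fast-forward from B to C is possible iff B is an ancestor of C.
Ancestors of C: {A, C, D, E, F, G, H, I, J}.
B is not among them, so fast-forward is not possible.

No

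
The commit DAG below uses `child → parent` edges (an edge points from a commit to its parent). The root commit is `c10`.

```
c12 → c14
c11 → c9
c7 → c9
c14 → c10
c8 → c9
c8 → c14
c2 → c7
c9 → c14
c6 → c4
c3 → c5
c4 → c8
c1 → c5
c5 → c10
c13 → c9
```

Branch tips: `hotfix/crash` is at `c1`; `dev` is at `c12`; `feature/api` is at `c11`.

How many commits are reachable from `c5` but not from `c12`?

Reachable from c5: {c10, c5}.
Reachable from c12: {c10, c12, c14}.
In c5's history but not c12's: {c5} — 1 commit.

1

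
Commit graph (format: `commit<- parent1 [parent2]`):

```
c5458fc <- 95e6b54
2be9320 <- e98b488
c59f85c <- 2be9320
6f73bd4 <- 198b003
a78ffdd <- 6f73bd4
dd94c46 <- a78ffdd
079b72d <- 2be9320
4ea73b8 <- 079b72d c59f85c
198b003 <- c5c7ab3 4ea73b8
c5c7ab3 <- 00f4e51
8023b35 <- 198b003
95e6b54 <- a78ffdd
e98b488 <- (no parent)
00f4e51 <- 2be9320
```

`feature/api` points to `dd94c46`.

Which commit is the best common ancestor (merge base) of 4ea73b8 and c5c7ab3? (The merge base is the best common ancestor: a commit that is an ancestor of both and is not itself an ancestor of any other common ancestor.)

Ancestors of 4ea73b8: {079b72d, 2be9320, 4ea73b8, c59f85c, e98b488}.
Ancestors of c5c7ab3: {00f4e51, 2be9320, c5c7ab3, e98b488}.
Common ancestors: {2be9320, e98b488}.
Among these, 2be9320 is not an ancestor of any other common ancestor — it is the merge base.

2be9320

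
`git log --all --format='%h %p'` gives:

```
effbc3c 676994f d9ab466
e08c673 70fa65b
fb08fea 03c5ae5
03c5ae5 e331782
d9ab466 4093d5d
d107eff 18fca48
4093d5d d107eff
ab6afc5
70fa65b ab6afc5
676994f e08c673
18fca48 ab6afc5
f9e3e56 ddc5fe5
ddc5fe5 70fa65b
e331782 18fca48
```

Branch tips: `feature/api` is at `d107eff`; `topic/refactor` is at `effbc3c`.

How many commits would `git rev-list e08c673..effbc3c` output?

6

Reachable from effbc3c: {18fca48, 4093d5d, 676994f, 70fa65b, ab6afc5, d107eff, d9ab466, e08c673, effbc3c}.
Reachable from e08c673: {70fa65b, ab6afc5, e08c673}.
In effbc3c's history but not e08c673's: {18fca48, 4093d5d, 676994f, d107eff, d9ab466, effbc3c} — 6 commits.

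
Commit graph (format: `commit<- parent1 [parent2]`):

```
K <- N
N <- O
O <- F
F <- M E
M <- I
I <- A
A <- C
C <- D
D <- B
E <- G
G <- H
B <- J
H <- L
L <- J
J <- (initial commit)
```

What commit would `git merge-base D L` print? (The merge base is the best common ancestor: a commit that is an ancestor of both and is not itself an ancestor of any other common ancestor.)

Ancestors of D: {B, D, J}.
Ancestors of L: {J, L}.
Common ancestors: {J}.
The only common ancestor is J, so it is the merge base.

J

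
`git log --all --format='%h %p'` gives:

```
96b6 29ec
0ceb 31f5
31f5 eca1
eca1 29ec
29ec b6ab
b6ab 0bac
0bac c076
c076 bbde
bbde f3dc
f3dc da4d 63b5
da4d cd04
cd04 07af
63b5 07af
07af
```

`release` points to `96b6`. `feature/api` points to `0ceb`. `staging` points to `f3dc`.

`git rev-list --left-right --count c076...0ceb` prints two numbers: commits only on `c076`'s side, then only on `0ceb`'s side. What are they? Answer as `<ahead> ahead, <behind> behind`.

Reachable from c076: {07af, 63b5, bbde, c076, cd04, da4d, f3dc}.
Reachable from 0ceb: {07af, 0bac, 0ceb, 29ec, 31f5, 63b5, b6ab, bbde, c076, cd04, da4d, eca1, f3dc}.
Only in c076's history (ahead): {} — 0.
Only in 0ceb's history (behind): {0bac, 0ceb, 29ec, 31f5, b6ab, eca1} — 6.

0 ahead, 6 behind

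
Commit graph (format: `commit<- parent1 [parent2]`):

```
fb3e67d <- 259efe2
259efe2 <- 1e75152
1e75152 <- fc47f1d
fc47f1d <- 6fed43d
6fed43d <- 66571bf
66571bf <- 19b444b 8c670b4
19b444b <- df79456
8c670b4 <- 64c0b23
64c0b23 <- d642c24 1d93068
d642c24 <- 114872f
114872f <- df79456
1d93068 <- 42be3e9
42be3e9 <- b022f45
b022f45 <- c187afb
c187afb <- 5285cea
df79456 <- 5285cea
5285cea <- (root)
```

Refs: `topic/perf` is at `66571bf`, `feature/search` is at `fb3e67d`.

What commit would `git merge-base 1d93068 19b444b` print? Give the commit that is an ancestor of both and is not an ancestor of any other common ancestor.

Ancestors of 1d93068: {1d93068, 42be3e9, 5285cea, b022f45, c187afb}.
Ancestors of 19b444b: {19b444b, 5285cea, df79456}.
Common ancestors: {5285cea}.
The only common ancestor is 5285cea, so it is the merge base.

5285cea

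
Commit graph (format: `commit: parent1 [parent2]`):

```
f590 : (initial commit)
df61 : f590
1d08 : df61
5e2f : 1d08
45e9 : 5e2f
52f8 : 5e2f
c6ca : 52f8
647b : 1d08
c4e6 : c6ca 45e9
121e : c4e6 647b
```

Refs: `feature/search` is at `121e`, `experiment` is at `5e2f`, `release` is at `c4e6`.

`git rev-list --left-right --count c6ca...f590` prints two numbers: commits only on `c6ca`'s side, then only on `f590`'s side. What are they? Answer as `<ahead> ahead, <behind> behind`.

Reachable from c6ca: {1d08, 52f8, 5e2f, c6ca, df61, f590}.
Reachable from f590: {f590}.
Only in c6ca's history (ahead): {1d08, 52f8, 5e2f, c6ca, df61} — 5.
Only in f590's history (behind): {} — 0.

5 ahead, 0 behind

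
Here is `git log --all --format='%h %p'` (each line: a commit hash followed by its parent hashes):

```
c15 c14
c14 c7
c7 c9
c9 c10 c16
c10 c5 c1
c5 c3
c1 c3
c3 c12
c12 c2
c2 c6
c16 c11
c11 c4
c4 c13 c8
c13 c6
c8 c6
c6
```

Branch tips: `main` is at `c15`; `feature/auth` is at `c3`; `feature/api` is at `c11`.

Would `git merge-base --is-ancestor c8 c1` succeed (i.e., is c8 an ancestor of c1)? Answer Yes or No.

Ancestors of c1: {c1, c12, c2, c3, c6}.
c8 is not in that set, so it is not an ancestor of c1.

No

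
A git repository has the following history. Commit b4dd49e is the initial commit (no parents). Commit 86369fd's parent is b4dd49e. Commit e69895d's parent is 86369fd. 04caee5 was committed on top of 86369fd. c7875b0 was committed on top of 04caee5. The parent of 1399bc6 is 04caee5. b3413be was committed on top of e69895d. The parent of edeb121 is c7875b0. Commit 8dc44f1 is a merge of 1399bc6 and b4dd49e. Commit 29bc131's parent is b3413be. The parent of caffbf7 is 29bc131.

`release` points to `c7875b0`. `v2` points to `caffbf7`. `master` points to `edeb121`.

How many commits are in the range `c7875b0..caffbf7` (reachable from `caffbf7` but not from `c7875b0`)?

4

Reachable from caffbf7: {29bc131, 86369fd, b3413be, b4dd49e, caffbf7, e69895d}.
Reachable from c7875b0: {04caee5, 86369fd, b4dd49e, c7875b0}.
In caffbf7's history but not c7875b0's: {29bc131, b3413be, caffbf7, e69895d} — 4 commits.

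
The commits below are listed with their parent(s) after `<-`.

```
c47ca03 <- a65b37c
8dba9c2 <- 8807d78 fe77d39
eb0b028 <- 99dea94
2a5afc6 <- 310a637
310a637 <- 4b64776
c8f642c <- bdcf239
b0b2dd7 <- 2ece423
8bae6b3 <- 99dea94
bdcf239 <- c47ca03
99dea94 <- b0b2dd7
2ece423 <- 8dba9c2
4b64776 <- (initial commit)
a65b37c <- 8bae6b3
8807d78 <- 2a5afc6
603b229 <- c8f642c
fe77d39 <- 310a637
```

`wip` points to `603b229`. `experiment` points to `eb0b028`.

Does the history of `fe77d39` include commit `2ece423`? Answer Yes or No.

Ancestors of fe77d39: {310a637, 4b64776, fe77d39}.
2ece423 is not in that set, so it is not an ancestor of fe77d39.

No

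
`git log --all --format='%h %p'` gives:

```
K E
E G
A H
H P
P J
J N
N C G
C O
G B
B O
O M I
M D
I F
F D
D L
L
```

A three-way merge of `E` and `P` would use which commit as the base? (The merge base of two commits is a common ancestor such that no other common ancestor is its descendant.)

G

Ancestors of E: {B, D, E, F, G, I, L, M, O}.
Ancestors of P: {B, C, D, F, G, I, J, L, M, N, O, P}.
Common ancestors: {B, D, F, G, I, L, M, O}.
Among these, G is not an ancestor of any other common ancestor — it is the merge base.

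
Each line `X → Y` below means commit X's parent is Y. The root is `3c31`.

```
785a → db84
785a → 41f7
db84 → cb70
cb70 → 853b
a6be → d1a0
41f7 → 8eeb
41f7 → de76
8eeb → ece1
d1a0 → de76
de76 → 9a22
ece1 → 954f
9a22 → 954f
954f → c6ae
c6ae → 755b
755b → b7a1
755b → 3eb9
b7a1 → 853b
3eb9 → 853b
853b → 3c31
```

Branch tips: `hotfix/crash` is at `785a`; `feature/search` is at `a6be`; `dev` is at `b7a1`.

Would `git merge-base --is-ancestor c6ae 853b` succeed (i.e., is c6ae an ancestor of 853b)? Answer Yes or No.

Ancestors of 853b: {3c31, 853b}.
c6ae is not in that set, so it is not an ancestor of 853b.

No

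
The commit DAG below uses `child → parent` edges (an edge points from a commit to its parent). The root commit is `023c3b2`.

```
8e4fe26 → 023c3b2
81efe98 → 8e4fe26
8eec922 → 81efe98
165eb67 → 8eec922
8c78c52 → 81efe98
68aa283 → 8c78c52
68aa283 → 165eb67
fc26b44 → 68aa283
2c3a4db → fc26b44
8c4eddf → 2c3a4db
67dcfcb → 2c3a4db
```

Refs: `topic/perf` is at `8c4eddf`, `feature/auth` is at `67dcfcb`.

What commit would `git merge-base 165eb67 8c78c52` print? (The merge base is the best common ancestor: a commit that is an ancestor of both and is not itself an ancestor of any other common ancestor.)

81efe98

Ancestors of 165eb67: {023c3b2, 165eb67, 81efe98, 8e4fe26, 8eec922}.
Ancestors of 8c78c52: {023c3b2, 81efe98, 8c78c52, 8e4fe26}.
Common ancestors: {023c3b2, 81efe98, 8e4fe26}.
Among these, 81efe98 is not an ancestor of any other common ancestor — it is the merge base.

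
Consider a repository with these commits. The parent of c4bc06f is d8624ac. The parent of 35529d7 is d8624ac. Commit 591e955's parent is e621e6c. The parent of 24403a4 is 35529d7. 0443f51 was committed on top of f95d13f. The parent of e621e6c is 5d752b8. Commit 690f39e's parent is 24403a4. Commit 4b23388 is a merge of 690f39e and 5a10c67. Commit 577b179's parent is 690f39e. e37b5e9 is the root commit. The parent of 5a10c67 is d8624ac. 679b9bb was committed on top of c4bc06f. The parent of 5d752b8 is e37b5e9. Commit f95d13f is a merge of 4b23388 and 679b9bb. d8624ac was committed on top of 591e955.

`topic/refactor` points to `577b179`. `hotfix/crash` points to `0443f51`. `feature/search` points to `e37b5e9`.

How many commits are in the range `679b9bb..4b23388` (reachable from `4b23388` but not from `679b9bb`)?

5

Reachable from 4b23388: {24403a4, 35529d7, 4b23388, 591e955, 5a10c67, 5d752b8, 690f39e, d8624ac, e37b5e9, e621e6c}.
Reachable from 679b9bb: {591e955, 5d752b8, 679b9bb, c4bc06f, d8624ac, e37b5e9, e621e6c}.
In 4b23388's history but not 679b9bb's: {24403a4, 35529d7, 4b23388, 5a10c67, 690f39e} — 5 commits.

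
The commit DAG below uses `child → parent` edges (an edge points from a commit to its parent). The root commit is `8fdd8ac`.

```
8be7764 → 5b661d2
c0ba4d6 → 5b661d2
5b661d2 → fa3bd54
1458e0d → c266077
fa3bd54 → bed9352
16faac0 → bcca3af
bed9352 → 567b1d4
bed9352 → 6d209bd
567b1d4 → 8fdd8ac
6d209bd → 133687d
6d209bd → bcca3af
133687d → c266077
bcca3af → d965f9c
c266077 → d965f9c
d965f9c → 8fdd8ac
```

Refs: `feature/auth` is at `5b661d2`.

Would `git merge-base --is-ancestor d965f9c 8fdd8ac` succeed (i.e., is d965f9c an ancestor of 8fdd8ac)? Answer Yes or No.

Ancestors of 8fdd8ac: {8fdd8ac}.
d965f9c is not in that set, so it is not an ancestor of 8fdd8ac.

No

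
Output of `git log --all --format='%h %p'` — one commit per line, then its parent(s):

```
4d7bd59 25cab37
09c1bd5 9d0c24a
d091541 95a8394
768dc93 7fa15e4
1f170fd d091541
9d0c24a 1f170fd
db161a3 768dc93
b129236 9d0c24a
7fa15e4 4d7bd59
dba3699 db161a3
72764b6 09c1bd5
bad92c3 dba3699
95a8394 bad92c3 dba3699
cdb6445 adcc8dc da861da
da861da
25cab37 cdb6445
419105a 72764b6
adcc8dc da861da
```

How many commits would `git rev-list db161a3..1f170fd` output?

5

Reachable from 1f170fd: {1f170fd, 25cab37, 4d7bd59, 768dc93, 7fa15e4, 95a8394, adcc8dc, bad92c3, cdb6445, d091541, da861da, db161a3, dba3699}.
Reachable from db161a3: {25cab37, 4d7bd59, 768dc93, 7fa15e4, adcc8dc, cdb6445, da861da, db161a3}.
In 1f170fd's history but not db161a3's: {1f170fd, 95a8394, bad92c3, d091541, dba3699} — 5 commits.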